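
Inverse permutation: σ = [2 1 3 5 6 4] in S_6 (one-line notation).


To find σ⁻¹, swap domain and range:
σ(1) = 2 → σ⁻¹(2) = 1
σ(2) = 1 → σ⁻¹(1) = 2
σ(3) = 3 → σ⁻¹(3) = 3
σ(4) = 5 → σ⁻¹(5) = 4
σ(5) = 6 → σ⁻¹(6) = 5
σ(6) = 4 → σ⁻¹(4) = 6

σ⁻¹ = [2 1 3 6 4 5]


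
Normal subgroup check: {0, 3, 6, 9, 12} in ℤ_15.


H = {0, 3, 6, 9, 12} in ℤ_15
ℤ_15 is abelian; every subgroup of an abelian group is normal

Yes, normal subgroup


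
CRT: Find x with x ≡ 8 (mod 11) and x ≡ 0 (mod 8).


m₁ = 11, m₂ = 8, gcd = 1, so CRT applies. M = m₁·m₂ = 88
Let M₁ = M/m₁ = 8, M₂ = M/m₂ = 11
Find y₁ ≡ M₁⁻¹ (mod m₁): 8⁻¹ ≡ 7 (mod 11)
Find y₂ ≡ M₂⁻¹ (mod m₂): 11⁻¹ ≡ 3 (mod 8)
x = a₁·M₁·y₁ + a₂·M₂·y₂ = 8·8·7 + 0·11·3 = 448
Reduce mod 88: x ≡ 8
Check: 8 mod 11 = 8 ✓, 8 mod 8 = 0 ✓

x ≡ 8 (mod 88)


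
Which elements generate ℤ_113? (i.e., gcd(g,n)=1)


g generates ℤ_n iff gcd(g,n) = 1
Prime factors of 113: 113
Generators are g ∈ {1,...,112} not divisible by any of these primes.
Generators: {1, 2, 3, 4, 5, 6, 7, 8, 9, 10, 11, 12, 13, 14, 15, 16, 17, 18, 19, 20, 21, 22, 23, 24, 25, 26, 27, 28, 29, 30, 31, 32, 33, 34, 35, 36, 37, 38, 39, 40, 41, 42, 43, 44, 45, 46, 47, 48, 49, 50, 51, 52, 53, 54, 55, 56, 57, 58, 59, 60, 61, 62, 63, 64, 65, 66, 67, 68, 69, 70, 71, 72, 73, 74, 75, 76, 77, 78, 79, 80, 81, 82, 83, 84, 85, 86, 87, 88, 89, 90, 91, 92, 93, 94, 95, 96, 97, 98, 99, 100, 101, 102, 103, 104, 105, 106, 107, 108, 109, 110, 111, 112}
Number of generators = φ(113) = 112

Generators of ℤ_113 = {1, 2, 3, 4, 5, 6, 7, 8, 9, 10, 11, 12, 13, 14, 15, 16, 17, 18, 19, 20, 21, 22, 23, 24, 25, 26, 27, 28, 29, 30, 31, 32, 33, 34, 35, 36, 37, 38, 39, 40, 41, 42, 43, 44, 45, 46, 47, 48, 49, 50, 51, 52, 53, 54, 55, 56, 57, 58, 59, 60, 61, 62, 63, 64, 65, 66, 67, 68, 69, 70, 71, 72, 73, 74, 75, 76, 77, 78, 79, 80, 81, 82, 83, 84, 85, 86, 87, 88, 89, 90, 91, 92, 93, 94, 95, 96, 97, 98, 99, 100, 101, 102, 103, 104, 105, 106, 107, 108, 109, 110, 111, 112}


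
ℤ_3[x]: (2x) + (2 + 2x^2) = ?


Add coefficients mod 3:
x^0: 0 + 2 = 2 (mod 3)
x^1: 2 + 0 = 2 (mod 3)
x^2: 0 + 2 = 2 (mod 3)
Result: 2 + 2x + 2x^2

f + g = 2 + 2x + 2x^2


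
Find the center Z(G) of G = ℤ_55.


Z(G) = {g ∈ G | gx = xg for all x ∈ G}
ℤ_55 is abelian, so Z(G) = G

Z(ℤ_55) = ℤ_55


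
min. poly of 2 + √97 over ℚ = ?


Let α = 2 + √97. Then α - 2 = √97, so (α - 2)² = 97, giving α² - 4α - 93 = 0. Degree 2 and α ∉ ℚ, so this is the minimal polynomial.

Minimal polynomial: x² - 4x - 93


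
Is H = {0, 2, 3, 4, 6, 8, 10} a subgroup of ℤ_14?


Subgroup test for H = {0, 2, 3, 4, 6, 8, 10} in (ℤ_14, +):
(1) 0 ∈ H? Yes
(2) Closure: for all a,b ∈ H, (a+b) mod 14 ∈ H? No  [counterexample: 2 + 3 = 5 ∉ H]
(3) Inverses: for all a ∈ H, -a mod 14 ∈ H? No

No, H is not a subgroup of ℤ_14


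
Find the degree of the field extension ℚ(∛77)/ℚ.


∛77 has minimal polynomial x³ - 77 (irreducible over ℚ since 77 is not a perfect cube)

[ℚ(∛77)/ℚ] = 3


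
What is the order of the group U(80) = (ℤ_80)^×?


U(n) is the group of units mod n; |U(n)| = φ(n)
|U(80)| = φ(80) = 32

|U(80) = (ℤ_80)^×| = 32


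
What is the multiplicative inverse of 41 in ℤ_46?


Use the extended Euclidean algorithm to write 1 = 41·s + 46·t; then s mod 46 is the inverse.
Euclidean algorithm:
  41 = 0·46 + 41
  46 = 1·41 + 5
  41 = 8·5 + 1
  5 = 5·1 + 0
gcd(41,46) = 1
Back-substitution gives: 41·(9) + 46·(-8) = 1
So 41⁻¹ ≡ 9 ≡ 9 (mod 46)
Check: 41 × 9 = 369 ≡ 1 (mod 46) ✓

41⁻¹ ≡ 9 (mod 46)


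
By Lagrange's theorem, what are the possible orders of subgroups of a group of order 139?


Lagrange's theorem: |H| divides |G|
|G| = 139
Divisors of 139: 1, 139

Possible subgroup orders: {1, 139}


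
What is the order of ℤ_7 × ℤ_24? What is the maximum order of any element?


|ℤ_7 × ℤ_24| = 7 × 24 = 168
Max element order = lcm(7,24) = 168
Cyclic? Yes (gcd=1)

|ℤ_7×ℤ_24| = 168, max element order = 168


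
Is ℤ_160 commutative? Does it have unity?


ℤ_160 is a commutative ring with unity 1; 160 = 2×80 is composite, so 2·80 ≡ 0 gives zero divisors (not an integral domain)
Commutative: Yes
Integral domain: No
Has unity: Yes

ℤ_160: Commutative=Yes, Unity=Yes


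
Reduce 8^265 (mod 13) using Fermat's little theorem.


Fermat's little theorem: if p is prime and gcd(a,p)=1, then a^(p-1) ≡ 1 (mod p)
p = 13 is prime, gcd(8,13) = 1
Reduce exponent: 265 mod 12 = 1
So 8^265 ≡ 8^1 (mod 13)
8^1 mod 13 = 8

8^265 ≡ 8 (mod 13)


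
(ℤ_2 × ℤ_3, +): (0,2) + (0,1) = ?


Operation: componentwise addition mod (2, 3)
(0,2) + (0,1) = ((a₁+b₁) mod 2, (a₂+b₂) mod 3) with a = (0,2), b = (0,1)

(0,2) + (0,1) = (0,0)


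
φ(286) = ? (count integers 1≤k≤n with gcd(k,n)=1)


Factor n: 286 = 2 × 11 × 13
φ(n) = n · ∏(1 - 1/p) over distinct primes p | n
φ(286) = 286 · (1 - 1/2) · (1 - 1/11) · (1 - 1/13) = 120

φ(286) = 120


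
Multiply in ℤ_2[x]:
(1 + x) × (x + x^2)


Expand and collect like terms; reduce coefficients mod 2:
x^0: 1·0 = 0 ≡ 0 (mod 2)
x^1: 1·1 + 1·0 = 1 ≡ 1 (mod 2)
x^2: 1·1 + 1·1 = 2 ≡ 0 (mod 2)
x^3: 1·1 = 1 ≡ 1 (mod 2)
Result: x + x^3

f · g = x + x^3


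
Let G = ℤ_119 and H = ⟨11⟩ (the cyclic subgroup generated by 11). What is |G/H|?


|⟨11⟩| = n / gcd(11, 119) = 119 / 1 = 119
H is normal (ℤ_119 is abelian).
|G/H| = |G| / |H| = 119 / 119 = 1

|G/H| = 1


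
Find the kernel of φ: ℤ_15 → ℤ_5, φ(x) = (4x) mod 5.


Kernel = preimage of identity
ker(φ) = {x ∈ ℤ_15 : 4x ≡ 0 (mod 5)}. Since 5 | 15, φ is well-defined. The kernel is the cyclic subgroup ⟨5⟩ of ℤ_15 (order 3), i.e. {0, 5, 10}

ker(φ) = {0, 5, 10}


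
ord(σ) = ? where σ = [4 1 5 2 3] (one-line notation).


Cycle decomposition: (1 4 2) (3 5)
Cycle lengths: 3, 2
Order = lcm(3, 2) = 6

ord(σ) = 6


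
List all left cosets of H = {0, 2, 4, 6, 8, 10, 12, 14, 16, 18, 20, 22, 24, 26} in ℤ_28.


H = {0, 2, 4, 6, 8, 10, 12, 14, 16, 18, 20, 22, 24, 26}, |H| = 14
Number of cosets = |G|/|H| = 28/14 = 2
0 + H = {0, 2, 4, 6, 8, 10, 12, 14, 16, 18, 20, 22, 24, 26}
1 + H = {1, 3, 5, 7, 9, 11, 13, 15, 17, 19, 21, 23, 25, 27}

Cosets: 0+H={0,2,4,6,8,10,12,14,16,18,20,22,24,26}; 1+H={1,3,5,7,9,11,13,15,17,19,21,23,25,27}


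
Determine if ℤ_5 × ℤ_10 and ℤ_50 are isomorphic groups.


Comparing ℤ_5 × ℤ_10 and ℤ_50:
gcd(5,10) = 5 ≠ 1. Max element order in ℤ_5×ℤ_10 is lcm(5,10) = 10 < 50, so it has no element of order 50

No, ℤ_5 × ℤ_10 ≇ ℤ_50


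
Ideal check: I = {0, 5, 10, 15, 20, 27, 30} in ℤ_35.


Check ideal conditions for I = {0, 5, 10, 15, 20, 27, 30} in ℤ_35:
(1) I is an additive subgroup? No
(2) For r ∈ ℤ_35 and a ∈ I: r·a ∈ I? No  [counterexample: r=2, a=27, r·a mod 35 = 19 ∉ I]

No, I is not an ideal of ℤ_35


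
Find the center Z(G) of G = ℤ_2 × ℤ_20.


Z(G) = {g ∈ G | gx = xg for all x ∈ G}
Direct product of abelian groups is abelian, so Z(G) = G

Z(ℤ_2 × ℤ_20) = ℤ_2 × ℤ_20


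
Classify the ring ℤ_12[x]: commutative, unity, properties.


ℤ_12 has zero divisors (2·6 ≡ 0), and these lift to constant zero divisors in ℤ_12[x]; so not an integral domain
Commutative: Yes
Integral domain: No
Has unity: Yes

ℤ_12[x]: Commutative=Yes, Unity=Yes


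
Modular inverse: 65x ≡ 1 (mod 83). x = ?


Use the extended Euclidean algorithm to write 1 = 65·s + 83·t; then s mod 83 is the inverse.
Euclidean algorithm:
  65 = 0·83 + 65
  83 = 1·65 + 18
  65 = 3·18 + 11
  18 = 1·11 + 7
  11 = 1·7 + 4
  7 = 1·4 + 3
  4 = 1·3 + 1
  3 = 3·1 + 0
gcd(65,83) = 1
Back-substitution gives: 65·(23) + 83·(-18) = 1
So 65⁻¹ ≡ 23 ≡ 23 (mod 83)
Check: 65 × 23 = 1495 ≡ 1 (mod 83) ✓

65⁻¹ ≡ 23 (mod 83)


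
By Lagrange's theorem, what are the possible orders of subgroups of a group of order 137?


Lagrange's theorem: |H| divides |G|
|G| = 137
Divisors of 137: 1, 137

Possible subgroup orders: {1, 137}


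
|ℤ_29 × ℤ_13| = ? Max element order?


|ℤ_29 × ℤ_13| = 29 × 13 = 377
Max element order = lcm(29,13) = 377
Cyclic? Yes (gcd=1)

|ℤ_29×ℤ_13| = 377, max element order = 377


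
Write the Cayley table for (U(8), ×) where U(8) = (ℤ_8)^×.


Elements: {1, 3, 5, 7}
Operation: multiplication mod 8
Entry (a, b) = (a × b) mod 8

Cayley table:
  | 1 | 3 | 5 | 7
1 | 1 | 3 | 5 | 7
3 | 3 | 1 | 7 | 5
5 | 5 | 7 | 1 | 3
7 | 7 | 5 | 3 | 1


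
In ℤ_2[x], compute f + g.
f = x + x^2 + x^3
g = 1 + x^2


Add coefficients mod 2:
x^0: 0 + 1 = 1 (mod 2)
x^1: 1 + 0 = 1 (mod 2)
x^2: 1 + 1 = 0 (mod 2)
x^3: 1 + 0 = 1 (mod 2)
Result: 1 + x + x^3

f + g = 1 + x + x^3


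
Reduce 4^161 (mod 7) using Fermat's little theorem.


Fermat's little theorem: if p is prime and gcd(a,p)=1, then a^(p-1) ≡ 1 (mod p)
p = 7 is prime, gcd(4,7) = 1
Reduce exponent: 161 mod 6 = 5
So 4^161 ≡ 4^5 (mod 7)
4^5 mod 7 = 2

4^161 ≡ 2 (mod 7)


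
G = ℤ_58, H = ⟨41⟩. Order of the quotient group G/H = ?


|⟨41⟩| = n / gcd(41, 58) = 58 / 1 = 58
H is normal (ℤ_58 is abelian).
|G/H| = |G| / |H| = 58 / 58 = 1

|G/H| = 1


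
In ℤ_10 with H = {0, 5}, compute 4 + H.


4 + H = {4 + h (mod 10) : h ∈ H}
4+0=4, 4+5=9

4 + H = {4, 9}


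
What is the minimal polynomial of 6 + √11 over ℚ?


Let α = 6 + √11. Then α - 6 = √11, so (α - 6)² = 11, giving α² - 12α + 25 = 0. Degree 2 and α ∉ ℚ, so this is the minimal polynomial.

Minimal polynomial: x² - 12x + 25


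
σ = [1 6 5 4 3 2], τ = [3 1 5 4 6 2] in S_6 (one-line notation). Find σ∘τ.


σ∘τ: apply τ first, then σ
1 →τ 3 →σ 5
2 →τ 1 →σ 1
3 →τ 5 →σ 3
4 →τ 4 →σ 4
5 →τ 6 →σ 2
6 →τ 2 →σ 6

σ∘τ = [5 1 3 4 2 6]


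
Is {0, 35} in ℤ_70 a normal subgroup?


H = {0, 35} in ℤ_70
ℤ_70 is abelian; every subgroup of an abelian group is normal

Yes, normal subgroup


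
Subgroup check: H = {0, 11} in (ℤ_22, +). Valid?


Subgroup test for H = {0, 11} in (ℤ_22, +):
(1) 0 ∈ H? Yes
(2) Closure: for all a,b ∈ H, (a+b) mod 22 ∈ H? Yes
(3) Inverses: for all a ∈ H, -a mod 22 ∈ H? Yes

Yes, H is a subgroup of ℤ_22


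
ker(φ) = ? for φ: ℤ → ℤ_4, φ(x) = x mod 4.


Kernel = preimage of identity
ker(φ) = {x ∈ ℤ : x ≡ 0 (mod 4)} = 4ℤ = {0, ±4, ±8, ...}

ker(φ) = 4ℤ


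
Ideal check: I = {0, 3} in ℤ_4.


Check ideal conditions for I = {0, 3} in ℤ_4:
(1) I is an additive subgroup? No
(2) For r ∈ ℤ_4 and a ∈ I: r·a ∈ I? No  [counterexample: r=2, a=3, r·a mod 4 = 2 ∉ I]

No, I is not an ideal of ℤ_4


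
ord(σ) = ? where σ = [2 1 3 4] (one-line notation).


Cycle decomposition: (1 2)
Cycle lengths: 2
Order = lcm(2) = 2

ord(σ) = 2


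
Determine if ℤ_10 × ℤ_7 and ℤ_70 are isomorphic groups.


Comparing ℤ_10 × ℤ_7 and ℤ_70:
gcd(10,7) = 1, so ℤ_10 × ℤ_7 ≅ ℤ_70 (CRT)

Yes, ℤ_10 × ℤ_7 ≅ ℤ_70


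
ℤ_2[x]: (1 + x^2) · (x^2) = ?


Expand and collect like terms; reduce coefficients mod 2:
x^0: 1·0 = 0 ≡ 0 (mod 2)
x^1: 1·0 + 0·0 = 0 ≡ 0 (mod 2)
x^2: 1·1 + 0·0 + 1·0 = 1 ≡ 1 (mod 2)
x^3: 0·1 + 1·0 = 0 ≡ 0 (mod 2)
x^4: 1·1 = 1 ≡ 1 (mod 2)
Result: x^2 + x^4

f · g = x^2 + x^4


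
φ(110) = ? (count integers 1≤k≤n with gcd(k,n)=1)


Factor n: 110 = 2 × 5 × 11
φ(n) = n · ∏(1 - 1/p) over distinct primes p | n
φ(110) = 110 · (1 - 1/2) · (1 - 1/5) · (1 - 1/11) = 40

φ(110) = 40


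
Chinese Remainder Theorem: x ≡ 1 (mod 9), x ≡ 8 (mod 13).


m₁ = 9, m₂ = 13, gcd = 1, so CRT applies. M = m₁·m₂ = 117
Let M₁ = M/m₁ = 13, M₂ = M/m₂ = 9
Find y₁ ≡ M₁⁻¹ (mod m₁): 13⁻¹ ≡ 7 (mod 9)
Find y₂ ≡ M₂⁻¹ (mod m₂): 9⁻¹ ≡ 3 (mod 13)
x = a₁·M₁·y₁ + a₂·M₂·y₂ = 1·13·7 + 8·9·3 = 307
Reduce mod 117: x ≡ 73
Check: 73 mod 9 = 1 ✓, 73 mod 13 = 8 ✓

x ≡ 73 (mod 117)


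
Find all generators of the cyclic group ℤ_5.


g generates ℤ_n iff gcd(g,n) = 1
Checking each g ∈ {1,...,4}:
gcd(1,5) = 1
gcd(2,5) = 1
gcd(3,5) = 1
gcd(4,5) = 1
Generators: {1, 2, 3, 4}
Number of generators = φ(5) = 4

Generators of ℤ_5 = {1, 2, 3, 4}


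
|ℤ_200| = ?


ℤ_n has n elements.

|ℤ_200| = 200


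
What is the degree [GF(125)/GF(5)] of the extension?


GF(125) = GF(5^3), so the extension degree is 3

[GF(125)/GF(5)] = 3


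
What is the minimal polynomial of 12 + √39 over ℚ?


Let α = 12 + √39. Then α - 12 = √39, so (α - 12)² = 39, giving α² - 24α + 105 = 0. Degree 2 and α ∉ ℚ, so this is the minimal polynomial.

Minimal polynomial: x² - 24x + 105


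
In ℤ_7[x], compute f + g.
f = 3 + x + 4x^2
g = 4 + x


Add coefficients mod 7:
x^0: 3 + 4 = 0 (mod 7)
x^1: 1 + 1 = 2 (mod 7)
x^2: 4 + 0 = 4 (mod 7)
Result: 2x + 4x^2

f + g = 2x + 4x^2


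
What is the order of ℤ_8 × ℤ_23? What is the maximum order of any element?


|ℤ_8 × ℤ_23| = 8 × 23 = 184
Max element order = lcm(8,23) = 184
Cyclic? Yes (gcd=1)

|ℤ_8×ℤ_23| = 184, max element order = 184


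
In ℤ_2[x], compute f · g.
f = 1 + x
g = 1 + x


Expand and collect like terms; reduce coefficients mod 2:
x^0: 1·1 = 1 ≡ 1 (mod 2)
x^1: 1·1 + 1·1 = 2 ≡ 0 (mod 2)
x^2: 1·1 = 1 ≡ 1 (mod 2)
Result: 1 + x^2

f · g = 1 + x^2


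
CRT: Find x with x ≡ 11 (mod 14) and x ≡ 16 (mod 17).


m₁ = 14, m₂ = 17, gcd = 1, so CRT applies. M = m₁·m₂ = 238
Let M₁ = M/m₁ = 17, M₂ = M/m₂ = 14
Find y₁ ≡ M₁⁻¹ (mod m₁): 17⁻¹ ≡ 5 (mod 14)
Find y₂ ≡ M₂⁻¹ (mod m₂): 14⁻¹ ≡ 11 (mod 17)
x = a₁·M₁·y₁ + a₂·M₂·y₂ = 11·17·5 + 16·14·11 = 3399
Reduce mod 238: x ≡ 67
Check: 67 mod 14 = 11 ✓, 67 mod 17 = 16 ✓

x ≡ 67 (mod 238)


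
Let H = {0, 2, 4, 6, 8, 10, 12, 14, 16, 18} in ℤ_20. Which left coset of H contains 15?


15 + H = {15 + h (mod 20) : h ∈ H}
15+0=15, 15+2=17, 15+4=19, 15+6=1, 15+8=3, 15+10=5, 15+12=7, 15+14=9, 15+16=11, 15+18=13
15 + H = {1, 3, 5, 7, 9, 11, 13, 15, 17, 19} = 1 + H

15 + H = {1, 3, 5, 7, 9, 11, 13, 15, 17, 19}


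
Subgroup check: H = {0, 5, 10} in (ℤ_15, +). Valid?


Subgroup test for H = {0, 5, 10} in (ℤ_15, +):
(1) 0 ∈ H? Yes
(2) Closure: for all a,b ∈ H, (a+b) mod 15 ∈ H? Yes
(3) Inverses: for all a ∈ H, -a mod 15 ∈ H? Yes

Yes, H is a subgroup of ℤ_15


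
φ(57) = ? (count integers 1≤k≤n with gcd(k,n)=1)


Factor n: 57 = 3 × 19
φ(n) = n · ∏(1 - 1/p) over distinct primes p | n
φ(57) = 57 · (1 - 1/3) · (1 - 1/19) = 36

φ(57) = 36


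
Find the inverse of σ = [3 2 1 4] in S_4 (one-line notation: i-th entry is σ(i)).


To find σ⁻¹, swap domain and range:
σ(1) = 3 → σ⁻¹(3) = 1
σ(2) = 2 → σ⁻¹(2) = 2
σ(3) = 1 → σ⁻¹(1) = 3
σ(4) = 4 → σ⁻¹(4) = 4

σ⁻¹ = [3 2 1 4]


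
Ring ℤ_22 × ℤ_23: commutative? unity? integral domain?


Direct product ring; commutative with unity (1,1); but (1,0)·(0,1) = (0,0) gives zero divisors, so not an integral domain
Commutative: Yes
Integral domain: No
Has unity: Yes

ℤ_22 × ℤ_23: Commutative=Yes, Unity=Yes


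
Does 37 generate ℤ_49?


g generates ℤ_n iff gcd(g, n) = 1
gcd(37, 49) = 1
Since gcd = 1, 37 is a generator.

Yes, 37 generates ℤ_49


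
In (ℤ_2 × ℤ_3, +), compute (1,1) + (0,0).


Operation: componentwise addition mod (2, 3)
(1,1) + (0,0) = ((a₁+b₁) mod 2, (a₂+b₂) mod 3) with a = (1,1), b = (0,0)

(1,1) + (0,0) = (1,1)


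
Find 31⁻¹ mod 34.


Use the extended Euclidean algorithm to write 1 = 31·s + 34·t; then s mod 34 is the inverse.
Euclidean algorithm:
  31 = 0·34 + 31
  34 = 1·31 + 3
  31 = 10·3 + 1
  3 = 3·1 + 0
gcd(31,34) = 1
Back-substitution gives: 31·(11) + 34·(-10) = 1
So 31⁻¹ ≡ 11 ≡ 11 (mod 34)
Check: 31 × 11 = 341 ≡ 1 (mod 34) ✓

31⁻¹ ≡ 11 (mod 34)


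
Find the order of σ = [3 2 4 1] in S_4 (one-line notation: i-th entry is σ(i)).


Cycle decomposition: (1 3 4)
Cycle lengths: 3
Order = lcm(3) = 3

ord(σ) = 3


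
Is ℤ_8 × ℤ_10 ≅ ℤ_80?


Comparing ℤ_8 × ℤ_10 and ℤ_80:
gcd(8,10) = 2 ≠ 1. Max element order in ℤ_8×ℤ_10 is lcm(8,10) = 40 < 80, so it has no element of order 80

No, ℤ_8 × ℤ_10 ≇ ℤ_80


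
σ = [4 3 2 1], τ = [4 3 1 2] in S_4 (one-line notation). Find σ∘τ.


σ∘τ: apply τ first, then σ
1 →τ 4 →σ 1
2 →τ 3 →σ 2
3 →τ 1 →σ 4
4 →τ 2 →σ 3

σ∘τ = [1 2 4 3]


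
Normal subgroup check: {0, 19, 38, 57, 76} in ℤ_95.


H = {0, 19, 38, 57, 76} in ℤ_95
ℤ_95 is abelian; every subgroup of an abelian group is normal

Yes, normal subgroup


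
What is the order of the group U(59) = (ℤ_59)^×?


U(n) is the group of units mod n; |U(n)| = φ(n)
|U(59)| = φ(59) = 58

|U(59) = (ℤ_59)^×| = 58


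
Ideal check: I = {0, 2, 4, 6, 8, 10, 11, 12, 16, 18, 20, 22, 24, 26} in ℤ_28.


Check ideal conditions for I = {0, 2, 4, 6, 8, 10, 11, 12, 16, 18, 20, 22, 24, 26} in ℤ_28:
(1) I is an additive subgroup? No
(2) For r ∈ ℤ_28 and a ∈ I: r·a ∈ I? No  [counterexample: r=3, a=11, r·a mod 28 = 5 ∉ I]

No, I is not an ideal of ℤ_28


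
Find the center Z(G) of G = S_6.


Z(G) = {g ∈ G | gx = xg for all x ∈ G}
S_n is non-abelian for n ≥ 3; Z(S_6) is trivial

Z(S_6) = {e}


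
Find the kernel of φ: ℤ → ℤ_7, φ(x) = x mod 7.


Kernel = preimage of identity
ker(φ) = {x ∈ ℤ : x ≡ 0 (mod 7)} = 7ℤ = {0, ±7, ±14, ...}

ker(φ) = 7ℤ


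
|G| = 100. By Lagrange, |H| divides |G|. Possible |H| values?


Lagrange's theorem: |H| divides |G|
|G| = 100
Divisors of 100: 1, 2, 4, 5, 10, 20, 25, 50, 100

Possible subgroup orders: {1, 2, 4, 5, 10, 20, 25, 50, 100}


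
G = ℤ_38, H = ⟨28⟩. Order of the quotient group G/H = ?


|⟨28⟩| = n / gcd(28, 38) = 38 / 2 = 19
H is normal (ℤ_38 is abelian).
|G/H| = |G| / |H| = 38 / 19 = 2

|G/H| = 2


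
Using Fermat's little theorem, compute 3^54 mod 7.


Fermat's little theorem: if p is prime and gcd(a,p)=1, then a^(p-1) ≡ 1 (mod p)
p = 7 is prime, gcd(3,7) = 1
Reduce exponent: 54 mod 6 = 0
So 3^54 ≡ 3^0 (mod 7)
3^0 = 1

3^54 ≡ 1 (mod 7)


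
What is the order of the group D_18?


|D_n| = 2n (n rotations and n reflections)
|D_18| = 2×18 = 36

|D_18| = 36


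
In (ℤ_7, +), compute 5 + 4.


Operation: addition mod 7
5 + 4 = (a + b) mod 7 with a = 5, b = 4

5 + 4 = 2


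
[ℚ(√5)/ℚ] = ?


√5 has minimal polynomial x² - 5 (irreducible over ℚ since 5 is squarefree)

[ℚ(√5)/ℚ] = 2


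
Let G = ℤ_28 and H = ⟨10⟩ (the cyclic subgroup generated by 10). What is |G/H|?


|⟨10⟩| = n / gcd(10, 28) = 28 / 2 = 14
H is normal (ℤ_28 is abelian).
|G/H| = |G| / |H| = 28 / 14 = 2

|G/H| = 2


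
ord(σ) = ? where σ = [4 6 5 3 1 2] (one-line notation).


Cycle decomposition: (1 4 3 5) (2 6)
Cycle lengths: 4, 2
Order = lcm(4, 2) = 4

ord(σ) = 4


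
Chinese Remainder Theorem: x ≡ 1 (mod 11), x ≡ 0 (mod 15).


m₁ = 11, m₂ = 15, gcd = 1, so CRT applies. M = m₁·m₂ = 165
Let M₁ = M/m₁ = 15, M₂ = M/m₂ = 11
Find y₁ ≡ M₁⁻¹ (mod m₁): 15⁻¹ ≡ 3 (mod 11)
Find y₂ ≡ M₂⁻¹ (mod m₂): 11⁻¹ ≡ 11 (mod 15)
x = a₁·M₁·y₁ + a₂·M₂·y₂ = 1·15·3 + 0·11·11 = 45
Reduce mod 165: x ≡ 45
Check: 45 mod 11 = 1 ✓, 45 mod 15 = 0 ✓

x ≡ 45 (mod 165)


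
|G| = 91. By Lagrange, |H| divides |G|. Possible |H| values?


Lagrange's theorem: |H| divides |G|
|G| = 91
Divisors of 91: 1, 7, 13, 91

Possible subgroup orders: {1, 7, 13, 91}


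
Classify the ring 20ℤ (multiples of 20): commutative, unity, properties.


20ℤ is a commutative ring under +,× but has no multiplicative identity (1 ∉ 20ℤ); it has no zero divisors, but without unity it is not an integral domain
Commutative: Yes
Integral domain: No
Has unity: No

20ℤ (multiples of 20): Commutative=Yes, Unity=No


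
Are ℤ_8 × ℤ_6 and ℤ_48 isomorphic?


Comparing ℤ_8 × ℤ_6 and ℤ_48:
gcd(8,6) = 2 ≠ 1. Max element order in ℤ_8×ℤ_6 is lcm(8,6) = 24 < 48, so it has no element of order 48

No, ℤ_8 × ℤ_6 ≇ ℤ_48


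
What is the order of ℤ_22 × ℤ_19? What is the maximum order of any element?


|ℤ_22 × ℤ_19| = 22 × 19 = 418
Max element order = lcm(22,19) = 418
Cyclic? Yes (gcd=1)

|ℤ_22×ℤ_19| = 418, max element order = 418


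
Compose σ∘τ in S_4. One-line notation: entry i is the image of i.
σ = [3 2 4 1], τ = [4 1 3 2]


σ∘τ: apply τ first, then σ
1 →τ 4 →σ 1
2 →τ 1 →σ 3
3 →τ 3 →σ 4
4 →τ 2 →σ 2

σ∘τ = [1 3 4 2]


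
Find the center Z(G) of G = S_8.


Z(G) = {g ∈ G | gx = xg for all x ∈ G}
S_n is non-abelian for n ≥ 3; Z(S_8) is trivial

Z(S_8) = {e}


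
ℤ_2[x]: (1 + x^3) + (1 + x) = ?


Add coefficients mod 2:
x^0: 1 + 1 = 0 (mod 2)
x^1: 0 + 1 = 1 (mod 2)
x^2: 0 + 0 = 0 (mod 2)
x^3: 1 + 0 = 1 (mod 2)
Result: x + x^3

f + g = x + x^3


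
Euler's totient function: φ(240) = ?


Factor n: 240 = 2^4 × 3 × 5
φ(n) = n · ∏(1 - 1/p) over distinct primes p | n
φ(240) = 240 · (1 - 1/2) · (1 - 1/3) · (1 - 1/5) = 64

φ(240) = 64


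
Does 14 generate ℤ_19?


g generates ℤ_n iff gcd(g, n) = 1
gcd(14, 19) = 1
Since gcd = 1, 14 is a generator.

Yes, 14 generates ℤ_19


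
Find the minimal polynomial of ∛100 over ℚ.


∛100 satisfies x³ - 100 = 0, irreducible over ℚ (no rational root; 100 is not a perfect cube)

Minimal polynomial: x³ - 100


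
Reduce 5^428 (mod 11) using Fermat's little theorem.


Fermat's little theorem: if p is prime and gcd(a,p)=1, then a^(p-1) ≡ 1 (mod p)
p = 11 is prime, gcd(5,11) = 1
Reduce exponent: 428 mod 10 = 8
So 5^428 ≡ 5^8 (mod 11)
5^8 mod 11 = 4

5^428 ≡ 4 (mod 11)


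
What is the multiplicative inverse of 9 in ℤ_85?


Use the extended Euclidean algorithm to write 1 = 9·s + 85·t; then s mod 85 is the inverse.
Euclidean algorithm:
  9 = 0·85 + 9
  85 = 9·9 + 4
  9 = 2·4 + 1
  4 = 4·1 + 0
gcd(9,85) = 1
Back-substitution gives: 9·(19) + 85·(-2) = 1
So 9⁻¹ ≡ 19 ≡ 19 (mod 85)
Check: 9 × 19 = 171 ≡ 1 (mod 85) ✓

9⁻¹ ≡ 19 (mod 85)


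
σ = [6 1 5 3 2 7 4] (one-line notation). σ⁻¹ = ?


To find σ⁻¹, swap domain and range:
σ(1) = 6 → σ⁻¹(6) = 1
σ(2) = 1 → σ⁻¹(1) = 2
σ(3) = 5 → σ⁻¹(5) = 3
σ(4) = 3 → σ⁻¹(3) = 4
σ(5) = 2 → σ⁻¹(2) = 5
σ(6) = 7 → σ⁻¹(7) = 6
σ(7) = 4 → σ⁻¹(4) = 7

σ⁻¹ = [2 5 4 7 3 1 6]


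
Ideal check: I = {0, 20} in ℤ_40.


Check ideal conditions for I = {0, 20} in ℤ_40:
(1) I is an additive subgroup? Yes
(2) For r ∈ ℤ_40 and a ∈ I: r·a ∈ I? Yes

Yes, I is an ideal of ℤ_40


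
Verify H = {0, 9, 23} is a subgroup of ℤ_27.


Subgroup test for H = {0, 9, 23} in (ℤ_27, +):
(1) 0 ∈ H? Yes
(2) Closure: for all a,b ∈ H, (a+b) mod 27 ∈ H? No  [counterexample: 9 + 9 = 18 ∉ H]
(3) Inverses: for all a ∈ H, -a mod 27 ∈ H? No

No, H is not a subgroup of ℤ_27


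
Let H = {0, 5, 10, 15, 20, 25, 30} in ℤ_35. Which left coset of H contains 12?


12 + H = {12 + h (mod 35) : h ∈ H}
12+0=12, 12+5=17, 12+10=22, 12+15=27, 12+20=32, 12+25=2, 12+30=7
12 + H = {2, 7, 12, 17, 22, 27, 32} = 2 + H

12 + H = {2, 7, 12, 17, 22, 27, 32}


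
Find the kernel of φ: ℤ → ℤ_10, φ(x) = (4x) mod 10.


Kernel = preimage of identity
ker(φ) = {x ∈ ℤ : 4x ≡ 0 (mod 10)}. gcd(4,10) = 2, so 4x ≡ 0 (mod 10) ⟺ x ≡ 0 (mod 10/2 = 5). Hence ker(φ) = 5ℤ

ker(φ) = 5ℤ


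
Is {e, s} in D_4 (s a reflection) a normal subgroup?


H = {e, s} in D_4 (s a reflection)
r·s·r⁻¹ = sr⁻² ≠ s for n ≥ 3, so {e, s} is not closed under conjugation

No, not a normal subgroup


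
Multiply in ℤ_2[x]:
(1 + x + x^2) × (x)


Expand and collect like terms; reduce coefficients mod 2:
x^0: 1·0 = 0 ≡ 0 (mod 2)
x^1: 1·1 + 1·0 = 1 ≡ 1 (mod 2)
x^2: 1·1 + 1·0 = 1 ≡ 1 (mod 2)
x^3: 1·1 = 1 ≡ 1 (mod 2)
Result: x + x^2 + x^3

f · g = x + x^2 + x^3


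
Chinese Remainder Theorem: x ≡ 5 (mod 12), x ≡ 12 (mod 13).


m₁ = 12, m₂ = 13, gcd = 1, so CRT applies. M = m₁·m₂ = 156
Let M₁ = M/m₁ = 13, M₂ = M/m₂ = 12
Find y₁ ≡ M₁⁻¹ (mod m₁): 13⁻¹ ≡ 1 (mod 12)
Find y₂ ≡ M₂⁻¹ (mod m₂): 12⁻¹ ≡ 12 (mod 13)
x = a₁·M₁·y₁ + a₂·M₂·y₂ = 5·13·1 + 12·12·12 = 1793
Reduce mod 156: x ≡ 77
Check: 77 mod 12 = 5 ✓, 77 mod 13 = 12 ✓

x ≡ 77 (mod 156)


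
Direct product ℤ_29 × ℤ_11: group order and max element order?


|ℤ_29 × ℤ_11| = 29 × 11 = 319
Max element order = lcm(29,11) = 319
Cyclic? Yes (gcd=1)

|ℤ_29×ℤ_11| = 319, max element order = 319


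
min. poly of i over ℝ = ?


i satisfies x² + 1 = 0, irreducible over ℝ

Minimal polynomial: x² + 1


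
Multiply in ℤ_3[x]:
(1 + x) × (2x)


Expand and collect like terms; reduce coefficients mod 3:
x^0: 1·0 = 0 ≡ 0 (mod 3)
x^1: 1·2 + 1·0 = 2 ≡ 2 (mod 3)
x^2: 1·2 = 2 ≡ 2 (mod 3)
Result: 2x + 2x^2

f · g = 2x + 2x^2


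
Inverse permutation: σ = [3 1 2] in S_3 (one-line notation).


To find σ⁻¹, swap domain and range:
σ(1) = 3 → σ⁻¹(3) = 1
σ(2) = 1 → σ⁻¹(1) = 2
σ(3) = 2 → σ⁻¹(2) = 3

σ⁻¹ = [2 3 1]


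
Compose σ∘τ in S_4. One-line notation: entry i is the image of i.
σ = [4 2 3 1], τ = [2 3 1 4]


σ∘τ: apply τ first, then σ
1 →τ 2 →σ 2
2 →τ 3 →σ 3
3 →τ 1 →σ 4
4 →τ 4 →σ 1

σ∘τ = [2 3 4 1]


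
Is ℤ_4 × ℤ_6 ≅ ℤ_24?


Comparing ℤ_4 × ℤ_6 and ℤ_24:
gcd(4,6) = 2 ≠ 1. Max element order in ℤ_4×ℤ_6 is lcm(4,6) = 12 < 24, so it has no element of order 24

No, ℤ_4 × ℤ_6 ≇ ℤ_24


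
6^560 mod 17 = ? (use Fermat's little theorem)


Fermat's little theorem: if p is prime and gcd(a,p)=1, then a^(p-1) ≡ 1 (mod p)
p = 17 is prime, gcd(6,17) = 1
Reduce exponent: 560 mod 16 = 0
So 6^560 ≡ 6^0 (mod 17)
6^0 = 1

6^560 ≡ 1 (mod 17)


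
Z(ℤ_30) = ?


Z(G) = {g ∈ G | gx = xg for all x ∈ G}
ℤ_30 is abelian, so Z(G) = G

Z(ℤ_30) = ℤ_30


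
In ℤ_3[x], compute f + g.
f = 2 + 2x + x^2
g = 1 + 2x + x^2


Add coefficients mod 3:
x^0: 2 + 1 = 0 (mod 3)
x^1: 2 + 2 = 1 (mod 3)
x^2: 1 + 1 = 2 (mod 3)
Result: x + 2x^2

f + g = x + 2x^2


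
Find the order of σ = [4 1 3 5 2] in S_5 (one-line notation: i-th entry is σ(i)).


Cycle decomposition: (1 4 5 2)
Cycle lengths: 4
Order = lcm(4) = 4

ord(σ) = 4


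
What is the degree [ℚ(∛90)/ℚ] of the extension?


∛90 has minimal polynomial x³ - 90 (irreducible over ℚ since 90 is not a perfect cube)

[ℚ(∛90)/ℚ] = 3


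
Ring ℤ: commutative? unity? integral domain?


integers form a commutative ring with unity 1; no zero divisors
Commutative: Yes
Integral domain: Yes
Has unity: Yes

ℤ: Commutative=Yes, Unity=Yes


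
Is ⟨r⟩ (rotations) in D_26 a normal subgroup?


H = ⟨r⟩ (rotations) in D_26
The rotation subgroup ⟨r⟩ has index 2 in D_26, so it is normal

Yes, normal subgroup


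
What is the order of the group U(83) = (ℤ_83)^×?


U(n) is the group of units mod n; |U(n)| = φ(n)
|U(83)| = φ(83) = 82

|U(83) = (ℤ_83)^×| = 82


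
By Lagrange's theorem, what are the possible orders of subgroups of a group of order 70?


Lagrange's theorem: |H| divides |G|
|G| = 70
Divisors of 70: 1, 2, 5, 7, 10, 14, 35, 70

Possible subgroup orders: {1, 2, 5, 7, 10, 14, 35, 70}


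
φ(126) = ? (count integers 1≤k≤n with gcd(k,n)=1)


Factor n: 126 = 2 × 3^2 × 7
φ(n) = n · ∏(1 - 1/p) over distinct primes p | n
φ(126) = 126 · (1 - 1/2) · (1 - 1/3) · (1 - 1/7) = 36

φ(126) = 36


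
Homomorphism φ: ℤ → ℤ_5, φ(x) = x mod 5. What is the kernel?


Kernel = preimage of identity
ker(φ) = {x ∈ ℤ : x ≡ 0 (mod 5)} = 5ℤ = {0, ±5, ±10, ...}

ker(φ) = 5ℤ


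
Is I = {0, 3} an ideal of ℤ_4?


Check ideal conditions for I = {0, 3} in ℤ_4:
(1) I is an additive subgroup? No
(2) For r ∈ ℤ_4 and a ∈ I: r·a ∈ I? No  [counterexample: r=2, a=3, r·a mod 4 = 2 ∉ I]

No, I is not an ideal of ℤ_4


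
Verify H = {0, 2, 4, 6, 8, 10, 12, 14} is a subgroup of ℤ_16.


Subgroup test for H = {0, 2, 4, 6, 8, 10, 12, 14} in (ℤ_16, +):
(1) 0 ∈ H? Yes
(2) Closure: for all a,b ∈ H, (a+b) mod 16 ∈ H? Yes
(3) Inverses: for all a ∈ H, -a mod 16 ∈ H? Yes

Yes, H is a subgroup of ℤ_16


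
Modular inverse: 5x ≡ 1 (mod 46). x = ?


Use the extended Euclidean algorithm to write 1 = 5·s + 46·t; then s mod 46 is the inverse.
Euclidean algorithm:
  5 = 0·46 + 5
  46 = 9·5 + 1
  5 = 5·1 + 0
gcd(5,46) = 1
Back-substitution gives: 5·(-9) + 46·(1) = 1
So 5⁻¹ ≡ -9 ≡ 37 (mod 46)
Check: 5 × 37 = 185 ≡ 1 (mod 46) ✓

5⁻¹ ≡ 37 (mod 46)


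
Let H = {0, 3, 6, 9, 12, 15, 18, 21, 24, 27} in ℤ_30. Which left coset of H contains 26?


26 + H = {26 + h (mod 30) : h ∈ H}
26+0=26, 26+3=29, 26+6=2, 26+9=5, 26+12=8, 26+15=11, 26+18=14, 26+21=17, 26+24=20, 26+27=23
26 + H = {2, 5, 8, 11, 14, 17, 20, 23, 26, 29} = 2 + H

26 + H = {2, 5, 8, 11, 14, 17, 20, 23, 26, 29}


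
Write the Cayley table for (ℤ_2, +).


Elements: {0, 1}
Operation: addition mod 2
Entry (a, b) = (a + b) mod 2

Cayley table:
  | 0 | 1
0 | 0 | 1
1 | 1 | 0


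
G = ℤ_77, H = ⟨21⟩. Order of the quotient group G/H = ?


|⟨21⟩| = n / gcd(21, 77) = 77 / 7 = 11
H is normal (ℤ_77 is abelian).
|G/H| = |G| / |H| = 77 / 11 = 7

|G/H| = 7


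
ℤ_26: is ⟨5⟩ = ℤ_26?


g generates ℤ_n iff gcd(g, n) = 1
gcd(5, 26) = 1
Since gcd = 1, 5 is a generator.

Yes, 5 generates ℤ_26


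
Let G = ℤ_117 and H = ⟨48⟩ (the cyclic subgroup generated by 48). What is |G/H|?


|⟨48⟩| = n / gcd(48, 117) = 117 / 3 = 39
H is normal (ℤ_117 is abelian).
|G/H| = |G| / |H| = 117 / 39 = 3

|G/H| = 3


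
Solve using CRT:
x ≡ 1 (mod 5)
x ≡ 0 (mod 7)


m₁ = 5, m₂ = 7, gcd = 1, so CRT applies. M = m₁·m₂ = 35
Let M₁ = M/m₁ = 7, M₂ = M/m₂ = 5
Find y₁ ≡ M₁⁻¹ (mod m₁): 7⁻¹ ≡ 3 (mod 5)
Find y₂ ≡ M₂⁻¹ (mod m₂): 5⁻¹ ≡ 3 (mod 7)
x = a₁·M₁·y₁ + a₂·M₂·y₂ = 1·7·3 + 0·5·3 = 21
Reduce mod 35: x ≡ 21
Check: 21 mod 5 = 1 ✓, 21 mod 7 = 0 ✓

x ≡ 21 (mod 35)


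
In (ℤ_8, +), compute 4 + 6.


Operation: addition mod 8
4 + 6 = (a + b) mod 8 with a = 4, b = 6

4 + 6 = 2


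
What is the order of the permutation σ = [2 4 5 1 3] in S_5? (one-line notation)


Cycle decomposition: (1 2 4) (3 5)
Cycle lengths: 3, 2
Order = lcm(3, 2) = 6

ord(σ) = 6


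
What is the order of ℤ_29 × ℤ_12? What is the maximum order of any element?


|ℤ_29 × ℤ_12| = 29 × 12 = 348
Max element order = lcm(29,12) = 348
Cyclic? Yes (gcd=1)

|ℤ_29×ℤ_12| = 348, max element order = 348


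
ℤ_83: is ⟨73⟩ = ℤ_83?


g generates ℤ_n iff gcd(g, n) = 1
gcd(73, 83) = 1
Since gcd = 1, 73 is a generator.

Yes, 73 generates ℤ_83


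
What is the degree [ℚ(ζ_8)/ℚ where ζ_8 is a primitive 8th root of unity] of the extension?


[ℚ(ζ_n):ℚ] = deg Φ_n(x) = φ(n). Here φ(8) = 4

[ℚ(ζ_8)/ℚ where ζ_8 is a primitive 8th root of unity] = 4


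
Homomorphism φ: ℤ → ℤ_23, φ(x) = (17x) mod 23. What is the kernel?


Kernel = preimage of identity
ker(φ) = {x ∈ ℤ : 17x ≡ 0 (mod 23)}. gcd(17,23) = 1, so 17x ≡ 0 (mod 23) ⟺ x ≡ 0 (mod 23/1 = 23). Hence ker(φ) = 23ℤ

ker(φ) = 23ℤ


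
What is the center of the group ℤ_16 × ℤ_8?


Z(G) = {g ∈ G | gx = xg for all x ∈ G}
Direct product of abelian groups is abelian, so Z(G) = G

Z(ℤ_16 × ℤ_8) = ℤ_16 × ℤ_8


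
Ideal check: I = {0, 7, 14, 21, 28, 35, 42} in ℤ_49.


Check ideal conditions for I = {0, 7, 14, 21, 28, 35, 42} in ℤ_49:
(1) I is an additive subgroup? Yes
(2) For r ∈ ℤ_49 and a ∈ I: r·a ∈ I? Yes

Yes, I is an ideal of ℤ_49


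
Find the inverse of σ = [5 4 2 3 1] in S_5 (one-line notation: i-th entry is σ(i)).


To find σ⁻¹, swap domain and range:
σ(1) = 5 → σ⁻¹(5) = 1
σ(2) = 4 → σ⁻¹(4) = 2
σ(3) = 2 → σ⁻¹(2) = 3
σ(4) = 3 → σ⁻¹(3) = 4
σ(5) = 1 → σ⁻¹(1) = 5

σ⁻¹ = [5 3 4 2 1]


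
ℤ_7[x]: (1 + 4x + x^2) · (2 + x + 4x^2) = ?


Expand and collect like terms; reduce coefficients mod 7:
x^0: 1·2 = 2 ≡ 2 (mod 7)
x^1: 1·1 + 4·2 = 9 ≡ 2 (mod 7)
x^2: 1·4 + 4·1 + 1·2 = 10 ≡ 3 (mod 7)
x^3: 4·4 + 1·1 = 17 ≡ 3 (mod 7)
x^4: 1·4 = 4 ≡ 4 (mod 7)
Result: 2 + 2x + 3x^2 + 3x^3 + 4x^4

f · g = 2 + 2x + 3x^2 + 3x^3 + 4x^4


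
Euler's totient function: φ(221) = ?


Factor n: 221 = 13 × 17
φ(n) = n · ∏(1 - 1/p) over distinct primes p | n
φ(221) = 221 · (1 - 1/13) · (1 - 1/17) = 192

φ(221) = 192


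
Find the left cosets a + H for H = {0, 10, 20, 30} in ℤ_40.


H = {0, 10, 20, 30}, |H| = 4
Number of cosets = |G|/|H| = 40/4 = 10
0 + H = {0, 10, 20, 30}
1 + H = {1, 11, 21, 31}
2 + H = {2, 12, 22, 32}
3 + H = {3, 13, 23, 33}
4 + H = {4, 14, 24, 34}
5 + H = {5, 15, 25, 35}
6 + H = {6, 16, 26, 36}
7 + H = {7, 17, 27, 37}
8 + H = {8, 18, 28, 38}
9 + H = {9, 19, 29, 39}

Cosets: 0+H={0,10,20,30}; 1+H={1,11,21,31}; 2+H={2,12,22,32}; 3+H={3,13,23,33}; 4+H={4,14,24,34}; 5+H={5,15,25,35}; 6+H={6,16,26,36}; 7+H={7,17,27,37}; 8+H={8,18,28,38}; 9+H={9,19,29,39}


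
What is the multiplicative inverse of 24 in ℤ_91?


Use the extended Euclidean algorithm to write 1 = 24·s + 91·t; then s mod 91 is the inverse.
Euclidean algorithm:
  24 = 0·91 + 24
  91 = 3·24 + 19
  24 = 1·19 + 5
  19 = 3·5 + 4
  5 = 1·4 + 1
  4 = 4·1 + 0
gcd(24,91) = 1
Back-substitution gives: 24·(19) + 91·(-5) = 1
So 24⁻¹ ≡ 19 ≡ 19 (mod 91)
Check: 24 × 19 = 456 ≡ 1 (mod 91) ✓

24⁻¹ ≡ 19 (mod 91)


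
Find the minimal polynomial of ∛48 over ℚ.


∛48 satisfies x³ - 48 = 0, irreducible over ℚ (no rational root; 48 is not a perfect cube)

Minimal polynomial: x³ - 48


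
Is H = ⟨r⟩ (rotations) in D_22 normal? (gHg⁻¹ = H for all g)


H = ⟨r⟩ (rotations) in D_22
The rotation subgroup ⟨r⟩ has index 2 in D_22, so it is normal

Yes, normal subgroup


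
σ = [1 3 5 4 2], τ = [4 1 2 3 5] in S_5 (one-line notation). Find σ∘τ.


σ∘τ: apply τ first, then σ
1 →τ 4 →σ 4
2 →τ 1 →σ 1
3 →τ 2 →σ 3
4 →τ 3 →σ 5
5 →τ 5 →σ 2

σ∘τ = [4 1 3 5 2]


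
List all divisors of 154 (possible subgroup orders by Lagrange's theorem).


Lagrange's theorem: |H| divides |G|
|G| = 154
Divisors of 154: 1, 2, 7, 11, 14, 22, 77, 154

Possible subgroup orders: {1, 2, 7, 11, 14, 22, 77, 154}


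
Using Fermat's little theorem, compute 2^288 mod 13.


Fermat's little theorem: if p is prime and gcd(a,p)=1, then a^(p-1) ≡ 1 (mod p)
p = 13 is prime, gcd(2,13) = 1
Reduce exponent: 288 mod 12 = 0
So 2^288 ≡ 2^0 (mod 13)
2^0 = 1

2^288 ≡ 1 (mod 13)


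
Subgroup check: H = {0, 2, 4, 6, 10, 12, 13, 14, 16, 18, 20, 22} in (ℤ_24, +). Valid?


Subgroup test for H = {0, 2, 4, 6, 10, 12, 13, 14, 16, 18, 20, 22} in (ℤ_24, +):
(1) 0 ∈ H? Yes
(2) Closure: for all a,b ∈ H, (a+b) mod 24 ∈ H? No  [counterexample: 2 + 6 = 8 ∉ H]
(3) Inverses: for all a ∈ H, -a mod 24 ∈ H? No

No, H is not a subgroup of ℤ_24


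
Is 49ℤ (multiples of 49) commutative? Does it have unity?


49ℤ is a commutative ring under +,× but has no multiplicative identity (1 ∉ 49ℤ); it has no zero divisors, but without unity it is not an integral domain
Commutative: Yes
Integral domain: No
Has unity: No

49ℤ (multiples of 49): Commutative=Yes, Unity=No


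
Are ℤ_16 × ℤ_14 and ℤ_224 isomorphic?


Comparing ℤ_16 × ℤ_14 and ℤ_224:
gcd(16,14) = 2 ≠ 1. Max element order in ℤ_16×ℤ_14 is lcm(16,14) = 112 < 224, so it has no element of order 224

No, ℤ_16 × ℤ_14 ≇ ℤ_224


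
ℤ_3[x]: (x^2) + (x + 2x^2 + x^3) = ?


Add coefficients mod 3:
x^0: 0 + 0 = 0 (mod 3)
x^1: 0 + 1 = 1 (mod 3)
x^2: 1 + 2 = 0 (mod 3)
x^3: 0 + 1 = 1 (mod 3)
Result: x + x^3

f + g = x + x^3


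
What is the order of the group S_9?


|S_n| = n! (number of permutations of n symbols)
|S_9| = 9! = 362880

|S_9| = 362880


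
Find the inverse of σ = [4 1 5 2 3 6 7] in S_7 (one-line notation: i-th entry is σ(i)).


To find σ⁻¹, swap domain and range:
σ(1) = 4 → σ⁻¹(4) = 1
σ(2) = 1 → σ⁻¹(1) = 2
σ(3) = 5 → σ⁻¹(5) = 3
σ(4) = 2 → σ⁻¹(2) = 4
σ(5) = 3 → σ⁻¹(3) = 5
σ(6) = 6 → σ⁻¹(6) = 6
σ(7) = 7 → σ⁻¹(7) = 7

σ⁻¹ = [2 4 5 1 3 6 7]


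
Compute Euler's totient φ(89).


Factor n: 89 = 89
φ(n) = n · ∏(1 - 1/p) over distinct primes p | n
φ(89) = 89 · (1 - 1/89) = 88

φ(89) = 88


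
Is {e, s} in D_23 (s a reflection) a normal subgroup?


H = {e, s} in D_23 (s a reflection)
r·s·r⁻¹ = sr⁻² ≠ s for n ≥ 3, so {e, s} is not closed under conjugation

No, not a normal subgroup


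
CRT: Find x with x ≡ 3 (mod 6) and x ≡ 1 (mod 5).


m₁ = 6, m₂ = 5, gcd = 1, so CRT applies. M = m₁·m₂ = 30
Let M₁ = M/m₁ = 5, M₂ = M/m₂ = 6
Find y₁ ≡ M₁⁻¹ (mod m₁): 5⁻¹ ≡ 5 (mod 6)
Find y₂ ≡ M₂⁻¹ (mod m₂): 6⁻¹ ≡ 1 (mod 5)
x = a₁·M₁·y₁ + a₂·M₂·y₂ = 3·5·5 + 1·6·1 = 81
Reduce mod 30: x ≡ 21
Check: 21 mod 6 = 3 ✓, 21 mod 5 = 1 ✓

x ≡ 21 (mod 30)


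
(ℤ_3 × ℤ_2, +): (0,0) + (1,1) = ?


Operation: componentwise addition mod (3, 2)
(0,0) + (1,1) = ((a₁+b₁) mod 3, (a₂+b₂) mod 2) with a = (0,0), b = (1,1)

(0,0) + (1,1) = (1,1)


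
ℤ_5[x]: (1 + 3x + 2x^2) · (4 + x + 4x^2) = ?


Expand and collect like terms; reduce coefficients mod 5:
x^0: 1·4 = 4 ≡ 4 (mod 5)
x^1: 1·1 + 3·4 = 13 ≡ 3 (mod 5)
x^2: 1·4 + 3·1 + 2·4 = 15 ≡ 0 (mod 5)
x^3: 3·4 + 2·1 = 14 ≡ 4 (mod 5)
x^4: 2·4 = 8 ≡ 3 (mod 5)
Result: 4 + 3x + 4x^3 + 3x^4

f · g = 4 + 3x + 4x^3 + 3x^4


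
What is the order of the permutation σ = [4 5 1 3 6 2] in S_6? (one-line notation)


Cycle decomposition: (1 4 3) (2 5 6)
Cycle lengths: 3, 3
Order = lcm(3, 3) = 3

ord(σ) = 3


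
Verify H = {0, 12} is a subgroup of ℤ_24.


Subgroup test for H = {0, 12} in (ℤ_24, +):
(1) 0 ∈ H? Yes
(2) Closure: for all a,b ∈ H, (a+b) mod 24 ∈ H? Yes
(3) Inverses: for all a ∈ H, -a mod 24 ∈ H? Yes

Yes, H is a subgroup of ℤ_24


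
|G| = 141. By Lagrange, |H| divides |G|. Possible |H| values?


Lagrange's theorem: |H| divides |G|
|G| = 141
Divisors of 141: 1, 3, 47, 141

Possible subgroup orders: {1, 3, 47, 141}


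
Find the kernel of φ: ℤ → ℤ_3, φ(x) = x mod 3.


Kernel = preimage of identity
ker(φ) = {x ∈ ℤ : x ≡ 0 (mod 3)} = 3ℤ = {0, ±3, ±6, ...}

ker(φ) = 3ℤ


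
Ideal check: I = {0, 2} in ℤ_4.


Check ideal conditions for I = {0, 2} in ℤ_4:
(1) I is an additive subgroup? Yes
(2) For r ∈ ℤ_4 and a ∈ I: r·a ∈ I? Yes

Yes, I is an ideal of ℤ_4


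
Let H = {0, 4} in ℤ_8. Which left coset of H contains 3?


3 + H = {3 + h (mod 8) : h ∈ H}
3+0=3, 3+4=7

3 + H = {3, 7}


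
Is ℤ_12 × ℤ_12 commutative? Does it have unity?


Direct product ring; commutative with unity (1,1); but (1,0)·(0,1) = (0,0) gives zero divisors, so not an integral domain
Commutative: Yes
Integral domain: No
Has unity: Yes

ℤ_12 × ℤ_12: Commutative=Yes, Unity=Yes
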